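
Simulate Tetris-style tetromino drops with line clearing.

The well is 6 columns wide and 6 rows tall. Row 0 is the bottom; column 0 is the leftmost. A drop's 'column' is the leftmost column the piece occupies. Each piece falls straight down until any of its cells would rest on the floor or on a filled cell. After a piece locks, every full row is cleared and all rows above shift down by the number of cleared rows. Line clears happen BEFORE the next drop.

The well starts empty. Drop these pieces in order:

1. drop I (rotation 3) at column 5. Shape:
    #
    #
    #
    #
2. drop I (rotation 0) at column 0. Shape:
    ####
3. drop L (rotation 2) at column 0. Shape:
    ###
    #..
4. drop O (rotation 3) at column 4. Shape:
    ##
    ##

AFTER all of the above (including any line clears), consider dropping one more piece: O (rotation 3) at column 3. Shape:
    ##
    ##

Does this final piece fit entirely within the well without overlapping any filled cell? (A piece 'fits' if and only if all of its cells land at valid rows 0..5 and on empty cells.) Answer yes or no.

Drop 1: I rot3 at col 5 lands with bottom-row=0; cleared 0 line(s) (total 0); column heights now [0 0 0 0 0 4], max=4
Drop 2: I rot0 at col 0 lands with bottom-row=0; cleared 0 line(s) (total 0); column heights now [1 1 1 1 0 4], max=4
Drop 3: L rot2 at col 0 lands with bottom-row=1; cleared 0 line(s) (total 0); column heights now [3 3 3 1 0 4], max=4
Drop 4: O rot3 at col 4 lands with bottom-row=4; cleared 0 line(s) (total 0); column heights now [3 3 3 1 6 6], max=6
Test piece O rot3 at col 3 (width 2): heights before test = [3 3 3 1 6 6]; fits = False

Answer: no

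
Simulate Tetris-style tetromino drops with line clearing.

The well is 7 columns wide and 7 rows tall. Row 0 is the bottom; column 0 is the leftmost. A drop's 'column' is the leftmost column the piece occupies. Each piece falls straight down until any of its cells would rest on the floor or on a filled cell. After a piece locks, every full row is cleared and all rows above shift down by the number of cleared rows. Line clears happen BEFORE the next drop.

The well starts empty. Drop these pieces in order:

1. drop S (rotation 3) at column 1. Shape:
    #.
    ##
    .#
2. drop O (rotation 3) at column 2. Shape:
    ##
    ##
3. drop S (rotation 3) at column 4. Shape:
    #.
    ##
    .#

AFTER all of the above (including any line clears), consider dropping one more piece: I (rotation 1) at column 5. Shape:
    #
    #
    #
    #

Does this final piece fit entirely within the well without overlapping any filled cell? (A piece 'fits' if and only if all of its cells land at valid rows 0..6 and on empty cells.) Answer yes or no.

Drop 1: S rot3 at col 1 lands with bottom-row=0; cleared 0 line(s) (total 0); column heights now [0 3 2 0 0 0 0], max=3
Drop 2: O rot3 at col 2 lands with bottom-row=2; cleared 0 line(s) (total 0); column heights now [0 3 4 4 0 0 0], max=4
Drop 3: S rot3 at col 4 lands with bottom-row=0; cleared 0 line(s) (total 0); column heights now [0 3 4 4 3 2 0], max=4
Test piece I rot1 at col 5 (width 1): heights before test = [0 3 4 4 3 2 0]; fits = True

Answer: yes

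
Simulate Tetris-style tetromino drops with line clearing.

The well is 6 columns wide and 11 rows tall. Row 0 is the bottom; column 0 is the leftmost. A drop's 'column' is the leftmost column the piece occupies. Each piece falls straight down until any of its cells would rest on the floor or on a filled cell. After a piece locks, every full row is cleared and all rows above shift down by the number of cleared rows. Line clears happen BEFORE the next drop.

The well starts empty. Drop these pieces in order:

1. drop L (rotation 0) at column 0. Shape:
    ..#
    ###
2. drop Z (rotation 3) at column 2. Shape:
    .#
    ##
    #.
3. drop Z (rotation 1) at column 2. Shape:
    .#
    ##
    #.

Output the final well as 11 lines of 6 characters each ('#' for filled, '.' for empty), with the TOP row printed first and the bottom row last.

Drop 1: L rot0 at col 0 lands with bottom-row=0; cleared 0 line(s) (total 0); column heights now [1 1 2 0 0 0], max=2
Drop 2: Z rot3 at col 2 lands with bottom-row=2; cleared 0 line(s) (total 0); column heights now [1 1 4 5 0 0], max=5
Drop 3: Z rot1 at col 2 lands with bottom-row=4; cleared 0 line(s) (total 0); column heights now [1 1 6 7 0 0], max=7

Answer: ......
......
......
......
...#..
..##..
..##..
..##..
..#...
..#...
###...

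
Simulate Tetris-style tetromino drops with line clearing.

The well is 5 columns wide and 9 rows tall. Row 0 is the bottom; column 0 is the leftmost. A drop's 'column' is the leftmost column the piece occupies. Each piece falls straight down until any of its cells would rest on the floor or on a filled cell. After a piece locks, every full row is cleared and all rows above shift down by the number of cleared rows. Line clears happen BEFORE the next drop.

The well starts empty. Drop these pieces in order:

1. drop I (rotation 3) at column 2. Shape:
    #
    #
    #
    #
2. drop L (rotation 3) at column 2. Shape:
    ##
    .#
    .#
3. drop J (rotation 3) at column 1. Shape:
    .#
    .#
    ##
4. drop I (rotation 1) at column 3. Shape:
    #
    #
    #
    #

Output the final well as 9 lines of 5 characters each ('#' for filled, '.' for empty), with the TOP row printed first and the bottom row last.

Drop 1: I rot3 at col 2 lands with bottom-row=0; cleared 0 line(s) (total 0); column heights now [0 0 4 0 0], max=4
Drop 2: L rot3 at col 2 lands with bottom-row=2; cleared 0 line(s) (total 0); column heights now [0 0 5 5 0], max=5
Drop 3: J rot3 at col 1 lands with bottom-row=5; cleared 0 line(s) (total 0); column heights now [0 6 8 5 0], max=8
Drop 4: I rot1 at col 3 lands with bottom-row=5; cleared 0 line(s) (total 0); column heights now [0 6 8 9 0], max=9

Answer: ...#.
..##.
..##.
.###.
..##.
..##.
..##.
..#..
..#..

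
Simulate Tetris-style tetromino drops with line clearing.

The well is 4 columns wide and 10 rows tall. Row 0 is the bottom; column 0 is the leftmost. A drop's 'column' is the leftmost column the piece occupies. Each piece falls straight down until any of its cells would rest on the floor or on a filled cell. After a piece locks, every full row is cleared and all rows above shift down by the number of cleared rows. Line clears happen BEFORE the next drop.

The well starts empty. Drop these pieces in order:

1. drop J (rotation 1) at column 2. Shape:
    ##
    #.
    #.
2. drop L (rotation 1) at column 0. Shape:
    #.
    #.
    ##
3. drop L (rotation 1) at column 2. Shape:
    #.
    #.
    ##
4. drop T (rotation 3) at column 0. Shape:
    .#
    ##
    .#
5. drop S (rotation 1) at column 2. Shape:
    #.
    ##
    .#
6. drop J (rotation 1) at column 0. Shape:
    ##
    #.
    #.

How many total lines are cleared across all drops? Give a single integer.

Drop 1: J rot1 at col 2 lands with bottom-row=0; cleared 0 line(s) (total 0); column heights now [0 0 3 3], max=3
Drop 2: L rot1 at col 0 lands with bottom-row=0; cleared 0 line(s) (total 0); column heights now [3 1 3 3], max=3
Drop 3: L rot1 at col 2 lands with bottom-row=3; cleared 0 line(s) (total 0); column heights now [3 1 6 4], max=6
Drop 4: T rot3 at col 0 lands with bottom-row=2; cleared 2 line(s) (total 2); column heights now [2 3 4 0], max=4
Drop 5: S rot1 at col 2 lands with bottom-row=3; cleared 0 line(s) (total 2); column heights now [2 3 6 5], max=6
Drop 6: J rot1 at col 0 lands with bottom-row=2; cleared 1 line(s) (total 3); column heights now [4 3 5 4], max=5

Answer: 3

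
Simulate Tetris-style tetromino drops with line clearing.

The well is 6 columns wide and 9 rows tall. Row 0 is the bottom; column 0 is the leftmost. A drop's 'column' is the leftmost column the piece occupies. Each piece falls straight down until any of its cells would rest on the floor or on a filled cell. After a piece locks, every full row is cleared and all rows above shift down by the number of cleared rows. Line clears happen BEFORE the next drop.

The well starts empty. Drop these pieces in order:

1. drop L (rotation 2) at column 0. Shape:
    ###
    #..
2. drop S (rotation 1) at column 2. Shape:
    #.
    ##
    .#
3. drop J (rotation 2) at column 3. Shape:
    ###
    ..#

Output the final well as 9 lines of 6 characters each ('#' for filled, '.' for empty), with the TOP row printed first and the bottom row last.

Answer: ......
......
......
......
......
..####
..##.#
####..
#.....

Derivation:
Drop 1: L rot2 at col 0 lands with bottom-row=0; cleared 0 line(s) (total 0); column heights now [2 2 2 0 0 0], max=2
Drop 2: S rot1 at col 2 lands with bottom-row=1; cleared 0 line(s) (total 0); column heights now [2 2 4 3 0 0], max=4
Drop 3: J rot2 at col 3 lands with bottom-row=2; cleared 0 line(s) (total 0); column heights now [2 2 4 4 4 4], max=4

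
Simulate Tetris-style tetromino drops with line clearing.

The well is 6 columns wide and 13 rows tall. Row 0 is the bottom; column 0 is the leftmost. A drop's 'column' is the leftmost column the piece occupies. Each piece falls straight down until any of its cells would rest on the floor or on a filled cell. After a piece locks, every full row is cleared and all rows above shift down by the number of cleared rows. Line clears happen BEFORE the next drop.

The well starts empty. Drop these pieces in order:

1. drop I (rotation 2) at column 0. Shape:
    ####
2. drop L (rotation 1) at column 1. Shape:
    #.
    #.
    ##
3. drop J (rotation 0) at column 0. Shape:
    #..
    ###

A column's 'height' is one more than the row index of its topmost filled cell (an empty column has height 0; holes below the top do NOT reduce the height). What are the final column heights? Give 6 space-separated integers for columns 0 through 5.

Drop 1: I rot2 at col 0 lands with bottom-row=0; cleared 0 line(s) (total 0); column heights now [1 1 1 1 0 0], max=1
Drop 2: L rot1 at col 1 lands with bottom-row=1; cleared 0 line(s) (total 0); column heights now [1 4 2 1 0 0], max=4
Drop 3: J rot0 at col 0 lands with bottom-row=4; cleared 0 line(s) (total 0); column heights now [6 5 5 1 0 0], max=6

Answer: 6 5 5 1 0 0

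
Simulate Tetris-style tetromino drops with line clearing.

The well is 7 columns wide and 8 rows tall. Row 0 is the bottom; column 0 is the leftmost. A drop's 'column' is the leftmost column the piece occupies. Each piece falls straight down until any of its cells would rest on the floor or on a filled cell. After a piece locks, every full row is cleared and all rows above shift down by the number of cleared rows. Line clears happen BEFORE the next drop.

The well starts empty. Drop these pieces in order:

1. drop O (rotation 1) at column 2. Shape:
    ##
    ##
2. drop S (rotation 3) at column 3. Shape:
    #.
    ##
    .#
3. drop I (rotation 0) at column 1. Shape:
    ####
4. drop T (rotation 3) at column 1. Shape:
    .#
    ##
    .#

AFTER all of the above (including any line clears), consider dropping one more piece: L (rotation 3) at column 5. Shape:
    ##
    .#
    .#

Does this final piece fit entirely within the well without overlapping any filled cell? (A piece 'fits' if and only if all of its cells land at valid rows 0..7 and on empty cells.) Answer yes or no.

Answer: yes

Derivation:
Drop 1: O rot1 at col 2 lands with bottom-row=0; cleared 0 line(s) (total 0); column heights now [0 0 2 2 0 0 0], max=2
Drop 2: S rot3 at col 3 lands with bottom-row=1; cleared 0 line(s) (total 0); column heights now [0 0 2 4 3 0 0], max=4
Drop 3: I rot0 at col 1 lands with bottom-row=4; cleared 0 line(s) (total 0); column heights now [0 5 5 5 5 0 0], max=5
Drop 4: T rot3 at col 1 lands with bottom-row=5; cleared 0 line(s) (total 0); column heights now [0 7 8 5 5 0 0], max=8
Test piece L rot3 at col 5 (width 2): heights before test = [0 7 8 5 5 0 0]; fits = True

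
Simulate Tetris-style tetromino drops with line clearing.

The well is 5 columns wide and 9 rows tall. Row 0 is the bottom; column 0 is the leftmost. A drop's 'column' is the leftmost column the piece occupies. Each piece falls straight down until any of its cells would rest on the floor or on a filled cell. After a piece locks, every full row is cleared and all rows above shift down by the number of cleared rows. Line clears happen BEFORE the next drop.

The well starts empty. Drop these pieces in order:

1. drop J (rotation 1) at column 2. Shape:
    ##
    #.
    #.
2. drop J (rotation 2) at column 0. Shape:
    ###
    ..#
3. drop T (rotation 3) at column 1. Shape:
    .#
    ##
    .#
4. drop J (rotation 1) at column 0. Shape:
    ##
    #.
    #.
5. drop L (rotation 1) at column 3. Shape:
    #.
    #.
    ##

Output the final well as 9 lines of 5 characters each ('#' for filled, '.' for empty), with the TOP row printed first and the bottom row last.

Drop 1: J rot1 at col 2 lands with bottom-row=0; cleared 0 line(s) (total 0); column heights now [0 0 3 3 0], max=3
Drop 2: J rot2 at col 0 lands with bottom-row=3; cleared 0 line(s) (total 0); column heights now [5 5 5 3 0], max=5
Drop 3: T rot3 at col 1 lands with bottom-row=5; cleared 0 line(s) (total 0); column heights now [5 7 8 3 0], max=8
Drop 4: J rot1 at col 0 lands with bottom-row=5; cleared 0 line(s) (total 0); column heights now [8 8 8 3 0], max=8
Drop 5: L rot1 at col 3 lands with bottom-row=3; cleared 0 line(s) (total 0); column heights now [8 8 8 6 4], max=8

Answer: .....
###..
###..
#.##.
####.
..###
..##.
..#..
..#..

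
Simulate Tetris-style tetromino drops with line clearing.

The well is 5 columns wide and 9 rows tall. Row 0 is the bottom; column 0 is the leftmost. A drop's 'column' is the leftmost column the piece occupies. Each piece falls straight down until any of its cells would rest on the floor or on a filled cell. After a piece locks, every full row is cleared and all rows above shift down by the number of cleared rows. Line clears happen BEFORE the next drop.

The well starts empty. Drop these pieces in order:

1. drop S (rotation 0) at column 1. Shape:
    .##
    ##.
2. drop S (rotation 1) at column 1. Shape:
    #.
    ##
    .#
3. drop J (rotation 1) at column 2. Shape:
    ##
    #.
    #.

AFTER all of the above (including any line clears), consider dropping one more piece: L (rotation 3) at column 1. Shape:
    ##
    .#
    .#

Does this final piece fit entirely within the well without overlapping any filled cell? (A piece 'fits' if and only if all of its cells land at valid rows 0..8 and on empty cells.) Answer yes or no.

Drop 1: S rot0 at col 1 lands with bottom-row=0; cleared 0 line(s) (total 0); column heights now [0 1 2 2 0], max=2
Drop 2: S rot1 at col 1 lands with bottom-row=2; cleared 0 line(s) (total 0); column heights now [0 5 4 2 0], max=5
Drop 3: J rot1 at col 2 lands with bottom-row=4; cleared 0 line(s) (total 0); column heights now [0 5 7 7 0], max=7
Test piece L rot3 at col 1 (width 2): heights before test = [0 5 7 7 0]; fits = False

Answer: no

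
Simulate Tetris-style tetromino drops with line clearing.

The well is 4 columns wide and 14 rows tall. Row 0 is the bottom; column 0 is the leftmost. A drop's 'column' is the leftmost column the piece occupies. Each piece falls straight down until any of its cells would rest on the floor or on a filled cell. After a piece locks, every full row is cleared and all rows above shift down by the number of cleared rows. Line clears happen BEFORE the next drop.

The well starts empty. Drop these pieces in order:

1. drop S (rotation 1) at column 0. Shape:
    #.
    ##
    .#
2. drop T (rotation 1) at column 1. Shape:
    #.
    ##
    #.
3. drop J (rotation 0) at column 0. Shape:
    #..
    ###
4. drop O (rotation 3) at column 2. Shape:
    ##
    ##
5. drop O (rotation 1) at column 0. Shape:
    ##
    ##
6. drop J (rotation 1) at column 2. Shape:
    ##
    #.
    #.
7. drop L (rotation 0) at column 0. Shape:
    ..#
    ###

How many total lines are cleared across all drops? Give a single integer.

Answer: 1

Derivation:
Drop 1: S rot1 at col 0 lands with bottom-row=0; cleared 0 line(s) (total 0); column heights now [3 2 0 0], max=3
Drop 2: T rot1 at col 1 lands with bottom-row=2; cleared 0 line(s) (total 0); column heights now [3 5 4 0], max=5
Drop 3: J rot0 at col 0 lands with bottom-row=5; cleared 0 line(s) (total 0); column heights now [7 6 6 0], max=7
Drop 4: O rot3 at col 2 lands with bottom-row=6; cleared 0 line(s) (total 0); column heights now [7 6 8 8], max=8
Drop 5: O rot1 at col 0 lands with bottom-row=7; cleared 1 line(s) (total 1); column heights now [8 8 7 7], max=8
Drop 6: J rot1 at col 2 lands with bottom-row=7; cleared 0 line(s) (total 1); column heights now [8 8 10 10], max=10
Drop 7: L rot0 at col 0 lands with bottom-row=10; cleared 0 line(s) (total 1); column heights now [11 11 12 10], max=12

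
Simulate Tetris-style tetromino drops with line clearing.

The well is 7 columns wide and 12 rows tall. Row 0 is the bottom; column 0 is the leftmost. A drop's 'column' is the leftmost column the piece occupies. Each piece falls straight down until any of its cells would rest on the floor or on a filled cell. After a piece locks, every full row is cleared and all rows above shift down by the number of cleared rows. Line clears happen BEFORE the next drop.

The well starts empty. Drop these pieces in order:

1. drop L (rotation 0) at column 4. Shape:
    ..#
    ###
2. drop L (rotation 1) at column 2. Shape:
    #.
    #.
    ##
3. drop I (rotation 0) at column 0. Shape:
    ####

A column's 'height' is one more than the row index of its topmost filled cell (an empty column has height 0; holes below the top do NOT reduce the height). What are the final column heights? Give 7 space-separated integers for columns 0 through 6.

Answer: 4 4 4 4 1 1 2

Derivation:
Drop 1: L rot0 at col 4 lands with bottom-row=0; cleared 0 line(s) (total 0); column heights now [0 0 0 0 1 1 2], max=2
Drop 2: L rot1 at col 2 lands with bottom-row=0; cleared 0 line(s) (total 0); column heights now [0 0 3 1 1 1 2], max=3
Drop 3: I rot0 at col 0 lands with bottom-row=3; cleared 0 line(s) (total 0); column heights now [4 4 4 4 1 1 2], max=4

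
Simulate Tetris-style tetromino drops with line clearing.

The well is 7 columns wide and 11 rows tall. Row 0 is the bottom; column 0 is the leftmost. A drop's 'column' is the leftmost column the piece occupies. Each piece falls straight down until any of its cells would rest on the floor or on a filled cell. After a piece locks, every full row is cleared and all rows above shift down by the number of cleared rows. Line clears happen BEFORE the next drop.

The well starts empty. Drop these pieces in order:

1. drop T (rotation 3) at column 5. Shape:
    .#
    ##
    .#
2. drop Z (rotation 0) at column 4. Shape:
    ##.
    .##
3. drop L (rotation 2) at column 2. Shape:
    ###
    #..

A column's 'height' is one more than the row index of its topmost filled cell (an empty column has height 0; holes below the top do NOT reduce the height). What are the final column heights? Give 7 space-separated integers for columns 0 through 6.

Answer: 0 0 6 6 6 5 4

Derivation:
Drop 1: T rot3 at col 5 lands with bottom-row=0; cleared 0 line(s) (total 0); column heights now [0 0 0 0 0 2 3], max=3
Drop 2: Z rot0 at col 4 lands with bottom-row=3; cleared 0 line(s) (total 0); column heights now [0 0 0 0 5 5 4], max=5
Drop 3: L rot2 at col 2 lands with bottom-row=4; cleared 0 line(s) (total 0); column heights now [0 0 6 6 6 5 4], max=6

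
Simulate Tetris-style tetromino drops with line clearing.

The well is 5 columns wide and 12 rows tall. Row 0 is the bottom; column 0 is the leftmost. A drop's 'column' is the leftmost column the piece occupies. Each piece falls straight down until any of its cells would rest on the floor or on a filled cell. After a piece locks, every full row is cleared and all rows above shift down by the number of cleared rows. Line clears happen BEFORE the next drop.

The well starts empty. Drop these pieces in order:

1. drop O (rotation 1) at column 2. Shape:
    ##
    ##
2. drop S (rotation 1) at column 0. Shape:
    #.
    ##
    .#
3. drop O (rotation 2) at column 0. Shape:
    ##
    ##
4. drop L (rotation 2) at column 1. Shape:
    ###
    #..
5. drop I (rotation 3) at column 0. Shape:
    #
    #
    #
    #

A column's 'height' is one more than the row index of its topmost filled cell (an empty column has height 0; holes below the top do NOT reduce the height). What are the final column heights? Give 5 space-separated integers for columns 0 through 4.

Drop 1: O rot1 at col 2 lands with bottom-row=0; cleared 0 line(s) (total 0); column heights now [0 0 2 2 0], max=2
Drop 2: S rot1 at col 0 lands with bottom-row=0; cleared 0 line(s) (total 0); column heights now [3 2 2 2 0], max=3
Drop 3: O rot2 at col 0 lands with bottom-row=3; cleared 0 line(s) (total 0); column heights now [5 5 2 2 0], max=5
Drop 4: L rot2 at col 1 lands with bottom-row=5; cleared 0 line(s) (total 0); column heights now [5 7 7 7 0], max=7
Drop 5: I rot3 at col 0 lands with bottom-row=5; cleared 0 line(s) (total 0); column heights now [9 7 7 7 0], max=9

Answer: 9 7 7 7 0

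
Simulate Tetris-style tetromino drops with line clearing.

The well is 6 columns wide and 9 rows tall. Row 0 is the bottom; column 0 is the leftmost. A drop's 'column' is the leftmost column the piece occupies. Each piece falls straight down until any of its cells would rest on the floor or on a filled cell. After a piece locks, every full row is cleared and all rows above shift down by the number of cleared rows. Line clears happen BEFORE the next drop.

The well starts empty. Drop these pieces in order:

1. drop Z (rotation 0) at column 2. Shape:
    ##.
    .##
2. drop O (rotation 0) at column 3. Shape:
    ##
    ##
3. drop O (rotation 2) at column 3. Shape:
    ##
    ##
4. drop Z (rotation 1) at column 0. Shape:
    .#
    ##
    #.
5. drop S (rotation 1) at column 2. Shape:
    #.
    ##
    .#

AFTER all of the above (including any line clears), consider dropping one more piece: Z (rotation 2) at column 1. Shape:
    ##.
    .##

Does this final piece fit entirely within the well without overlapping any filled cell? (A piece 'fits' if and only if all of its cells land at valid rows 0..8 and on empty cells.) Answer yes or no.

Answer: no

Derivation:
Drop 1: Z rot0 at col 2 lands with bottom-row=0; cleared 0 line(s) (total 0); column heights now [0 0 2 2 1 0], max=2
Drop 2: O rot0 at col 3 lands with bottom-row=2; cleared 0 line(s) (total 0); column heights now [0 0 2 4 4 0], max=4
Drop 3: O rot2 at col 3 lands with bottom-row=4; cleared 0 line(s) (total 0); column heights now [0 0 2 6 6 0], max=6
Drop 4: Z rot1 at col 0 lands with bottom-row=0; cleared 0 line(s) (total 0); column heights now [2 3 2 6 6 0], max=6
Drop 5: S rot1 at col 2 lands with bottom-row=6; cleared 0 line(s) (total 0); column heights now [2 3 9 8 6 0], max=9
Test piece Z rot2 at col 1 (width 3): heights before test = [2 3 9 8 6 0]; fits = False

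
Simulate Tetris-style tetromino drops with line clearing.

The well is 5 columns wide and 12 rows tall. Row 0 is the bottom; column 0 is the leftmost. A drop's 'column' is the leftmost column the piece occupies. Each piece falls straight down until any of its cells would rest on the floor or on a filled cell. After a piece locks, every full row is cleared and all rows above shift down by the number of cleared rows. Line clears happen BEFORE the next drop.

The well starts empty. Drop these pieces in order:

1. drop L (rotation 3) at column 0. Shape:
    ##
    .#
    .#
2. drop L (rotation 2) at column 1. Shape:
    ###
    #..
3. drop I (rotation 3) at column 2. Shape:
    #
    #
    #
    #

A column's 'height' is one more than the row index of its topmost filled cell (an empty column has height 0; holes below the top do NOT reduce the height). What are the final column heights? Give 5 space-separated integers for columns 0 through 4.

Drop 1: L rot3 at col 0 lands with bottom-row=0; cleared 0 line(s) (total 0); column heights now [3 3 0 0 0], max=3
Drop 2: L rot2 at col 1 lands with bottom-row=3; cleared 0 line(s) (total 0); column heights now [3 5 5 5 0], max=5
Drop 3: I rot3 at col 2 lands with bottom-row=5; cleared 0 line(s) (total 0); column heights now [3 5 9 5 0], max=9

Answer: 3 5 9 5 0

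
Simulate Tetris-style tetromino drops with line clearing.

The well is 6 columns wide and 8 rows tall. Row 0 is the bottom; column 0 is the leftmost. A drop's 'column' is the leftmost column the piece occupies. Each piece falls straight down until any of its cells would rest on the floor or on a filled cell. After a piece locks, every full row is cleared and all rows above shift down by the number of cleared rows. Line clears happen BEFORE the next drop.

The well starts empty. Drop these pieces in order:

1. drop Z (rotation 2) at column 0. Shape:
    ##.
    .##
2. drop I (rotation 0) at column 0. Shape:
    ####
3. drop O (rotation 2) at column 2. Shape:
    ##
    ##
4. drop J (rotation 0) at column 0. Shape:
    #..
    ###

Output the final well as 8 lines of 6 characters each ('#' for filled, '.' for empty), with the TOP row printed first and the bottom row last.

Drop 1: Z rot2 at col 0 lands with bottom-row=0; cleared 0 line(s) (total 0); column heights now [2 2 1 0 0 0], max=2
Drop 2: I rot0 at col 0 lands with bottom-row=2; cleared 0 line(s) (total 0); column heights now [3 3 3 3 0 0], max=3
Drop 3: O rot2 at col 2 lands with bottom-row=3; cleared 0 line(s) (total 0); column heights now [3 3 5 5 0 0], max=5
Drop 4: J rot0 at col 0 lands with bottom-row=5; cleared 0 line(s) (total 0); column heights now [7 6 6 5 0 0], max=7

Answer: ......
#.....
###...
..##..
..##..
####..
##....
.##...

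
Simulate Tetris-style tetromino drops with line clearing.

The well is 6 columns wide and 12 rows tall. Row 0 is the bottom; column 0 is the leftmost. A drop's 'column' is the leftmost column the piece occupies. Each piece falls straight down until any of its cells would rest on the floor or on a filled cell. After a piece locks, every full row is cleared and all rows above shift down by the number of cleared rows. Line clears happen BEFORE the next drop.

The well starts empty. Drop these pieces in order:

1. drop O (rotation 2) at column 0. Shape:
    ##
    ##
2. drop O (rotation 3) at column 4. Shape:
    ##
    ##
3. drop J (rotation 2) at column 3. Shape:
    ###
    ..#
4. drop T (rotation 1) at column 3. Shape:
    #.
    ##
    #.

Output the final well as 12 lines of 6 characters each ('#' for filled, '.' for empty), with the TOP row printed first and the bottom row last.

Answer: ......
......
......
......
......
...#..
...##.
...#..
...###
.....#
##..##
##..##

Derivation:
Drop 1: O rot2 at col 0 lands with bottom-row=0; cleared 0 line(s) (total 0); column heights now [2 2 0 0 0 0], max=2
Drop 2: O rot3 at col 4 lands with bottom-row=0; cleared 0 line(s) (total 0); column heights now [2 2 0 0 2 2], max=2
Drop 3: J rot2 at col 3 lands with bottom-row=2; cleared 0 line(s) (total 0); column heights now [2 2 0 4 4 4], max=4
Drop 4: T rot1 at col 3 lands with bottom-row=4; cleared 0 line(s) (total 0); column heights now [2 2 0 7 6 4], max=7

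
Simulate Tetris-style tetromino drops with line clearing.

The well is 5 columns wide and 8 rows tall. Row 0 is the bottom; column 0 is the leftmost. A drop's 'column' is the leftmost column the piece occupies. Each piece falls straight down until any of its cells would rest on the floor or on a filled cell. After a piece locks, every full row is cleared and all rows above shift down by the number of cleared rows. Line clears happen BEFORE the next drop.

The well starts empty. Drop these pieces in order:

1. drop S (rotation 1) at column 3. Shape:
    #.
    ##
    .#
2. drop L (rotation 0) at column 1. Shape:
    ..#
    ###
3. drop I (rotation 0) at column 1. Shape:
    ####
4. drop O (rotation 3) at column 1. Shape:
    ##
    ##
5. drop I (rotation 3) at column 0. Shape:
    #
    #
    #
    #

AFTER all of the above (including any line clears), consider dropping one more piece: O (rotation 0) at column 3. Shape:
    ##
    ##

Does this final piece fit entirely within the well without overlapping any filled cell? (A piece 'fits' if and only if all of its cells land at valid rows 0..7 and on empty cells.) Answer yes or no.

Answer: yes

Derivation:
Drop 1: S rot1 at col 3 lands with bottom-row=0; cleared 0 line(s) (total 0); column heights now [0 0 0 3 2], max=3
Drop 2: L rot0 at col 1 lands with bottom-row=3; cleared 0 line(s) (total 0); column heights now [0 4 4 5 2], max=5
Drop 3: I rot0 at col 1 lands with bottom-row=5; cleared 0 line(s) (total 0); column heights now [0 6 6 6 6], max=6
Drop 4: O rot3 at col 1 lands with bottom-row=6; cleared 0 line(s) (total 0); column heights now [0 8 8 6 6], max=8
Drop 5: I rot3 at col 0 lands with bottom-row=0; cleared 0 line(s) (total 0); column heights now [4 8 8 6 6], max=8
Test piece O rot0 at col 3 (width 2): heights before test = [4 8 8 6 6]; fits = True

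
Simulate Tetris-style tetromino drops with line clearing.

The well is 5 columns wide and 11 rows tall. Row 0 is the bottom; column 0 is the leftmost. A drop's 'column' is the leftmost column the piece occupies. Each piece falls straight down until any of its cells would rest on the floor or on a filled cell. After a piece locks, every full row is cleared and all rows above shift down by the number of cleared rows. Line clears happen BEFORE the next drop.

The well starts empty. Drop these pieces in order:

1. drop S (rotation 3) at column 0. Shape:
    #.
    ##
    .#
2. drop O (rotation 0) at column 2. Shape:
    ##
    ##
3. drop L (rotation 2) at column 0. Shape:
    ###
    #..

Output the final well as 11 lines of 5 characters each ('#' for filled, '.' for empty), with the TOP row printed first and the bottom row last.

Drop 1: S rot3 at col 0 lands with bottom-row=0; cleared 0 line(s) (total 0); column heights now [3 2 0 0 0], max=3
Drop 2: O rot0 at col 2 lands with bottom-row=0; cleared 0 line(s) (total 0); column heights now [3 2 2 2 0], max=3
Drop 3: L rot2 at col 0 lands with bottom-row=3; cleared 0 line(s) (total 0); column heights now [5 5 5 2 0], max=5

Answer: .....
.....
.....
.....
.....
.....
###..
#....
#....
####.
.###.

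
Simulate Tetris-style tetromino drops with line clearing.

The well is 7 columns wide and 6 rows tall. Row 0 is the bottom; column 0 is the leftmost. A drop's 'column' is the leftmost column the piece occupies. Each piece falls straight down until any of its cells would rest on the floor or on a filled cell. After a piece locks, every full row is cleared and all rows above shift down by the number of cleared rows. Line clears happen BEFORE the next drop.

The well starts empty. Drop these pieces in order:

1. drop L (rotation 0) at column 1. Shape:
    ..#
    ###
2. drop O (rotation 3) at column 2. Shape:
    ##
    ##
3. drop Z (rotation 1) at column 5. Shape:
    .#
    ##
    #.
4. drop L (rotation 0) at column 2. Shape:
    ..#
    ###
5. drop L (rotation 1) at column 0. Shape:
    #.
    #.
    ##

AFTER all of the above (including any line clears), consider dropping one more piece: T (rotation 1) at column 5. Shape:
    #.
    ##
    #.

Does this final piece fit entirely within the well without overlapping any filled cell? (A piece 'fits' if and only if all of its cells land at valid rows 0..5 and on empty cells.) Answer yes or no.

Answer: yes

Derivation:
Drop 1: L rot0 at col 1 lands with bottom-row=0; cleared 0 line(s) (total 0); column heights now [0 1 1 2 0 0 0], max=2
Drop 2: O rot3 at col 2 lands with bottom-row=2; cleared 0 line(s) (total 0); column heights now [0 1 4 4 0 0 0], max=4
Drop 3: Z rot1 at col 5 lands with bottom-row=0; cleared 0 line(s) (total 0); column heights now [0 1 4 4 0 2 3], max=4
Drop 4: L rot0 at col 2 lands with bottom-row=4; cleared 0 line(s) (total 0); column heights now [0 1 5 5 6 2 3], max=6
Drop 5: L rot1 at col 0 lands with bottom-row=1; cleared 0 line(s) (total 0); column heights now [4 2 5 5 6 2 3], max=6
Test piece T rot1 at col 5 (width 2): heights before test = [4 2 5 5 6 2 3]; fits = True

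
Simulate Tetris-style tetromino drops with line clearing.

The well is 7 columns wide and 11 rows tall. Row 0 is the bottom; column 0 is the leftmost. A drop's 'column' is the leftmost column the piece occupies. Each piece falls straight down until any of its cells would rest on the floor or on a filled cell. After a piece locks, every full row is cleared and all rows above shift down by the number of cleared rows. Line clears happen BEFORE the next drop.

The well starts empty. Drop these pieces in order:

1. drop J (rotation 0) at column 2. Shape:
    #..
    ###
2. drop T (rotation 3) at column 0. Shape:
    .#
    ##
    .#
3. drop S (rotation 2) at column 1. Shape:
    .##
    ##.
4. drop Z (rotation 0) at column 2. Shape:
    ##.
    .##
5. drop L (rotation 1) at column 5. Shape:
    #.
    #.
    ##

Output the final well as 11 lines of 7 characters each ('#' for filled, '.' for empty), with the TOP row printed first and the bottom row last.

Drop 1: J rot0 at col 2 lands with bottom-row=0; cleared 0 line(s) (total 0); column heights now [0 0 2 1 1 0 0], max=2
Drop 2: T rot3 at col 0 lands with bottom-row=0; cleared 0 line(s) (total 0); column heights now [2 3 2 1 1 0 0], max=3
Drop 3: S rot2 at col 1 lands with bottom-row=3; cleared 0 line(s) (total 0); column heights now [2 4 5 5 1 0 0], max=5
Drop 4: Z rot0 at col 2 lands with bottom-row=5; cleared 0 line(s) (total 0); column heights now [2 4 7 7 6 0 0], max=7
Drop 5: L rot1 at col 5 lands with bottom-row=0; cleared 0 line(s) (total 0); column heights now [2 4 7 7 6 3 1], max=7

Answer: .......
.......
.......
.......
..##...
...##..
..##...
.##....
.#...#.
###..#.
.######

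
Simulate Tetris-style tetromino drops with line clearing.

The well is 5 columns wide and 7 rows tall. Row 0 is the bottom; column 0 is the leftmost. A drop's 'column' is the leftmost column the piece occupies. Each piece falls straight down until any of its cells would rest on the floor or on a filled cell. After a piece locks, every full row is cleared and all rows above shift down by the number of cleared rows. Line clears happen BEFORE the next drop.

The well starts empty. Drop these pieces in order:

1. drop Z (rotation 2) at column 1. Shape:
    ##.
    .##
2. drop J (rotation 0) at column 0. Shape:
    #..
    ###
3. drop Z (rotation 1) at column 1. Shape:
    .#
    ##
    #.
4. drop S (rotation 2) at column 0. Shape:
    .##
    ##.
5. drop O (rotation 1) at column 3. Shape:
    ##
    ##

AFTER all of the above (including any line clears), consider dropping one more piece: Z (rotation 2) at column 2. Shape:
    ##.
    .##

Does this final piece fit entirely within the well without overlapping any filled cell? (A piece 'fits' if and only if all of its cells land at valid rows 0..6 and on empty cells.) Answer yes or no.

Drop 1: Z rot2 at col 1 lands with bottom-row=0; cleared 0 line(s) (total 0); column heights now [0 2 2 1 0], max=2
Drop 2: J rot0 at col 0 lands with bottom-row=2; cleared 0 line(s) (total 0); column heights now [4 3 3 1 0], max=4
Drop 3: Z rot1 at col 1 lands with bottom-row=3; cleared 0 line(s) (total 0); column heights now [4 5 6 1 0], max=6
Drop 4: S rot2 at col 0 lands with bottom-row=5; cleared 0 line(s) (total 0); column heights now [6 7 7 1 0], max=7
Drop 5: O rot1 at col 3 lands with bottom-row=1; cleared 1 line(s) (total 1); column heights now [5 6 6 2 2], max=6
Test piece Z rot2 at col 2 (width 3): heights before test = [5 6 6 2 2]; fits = True

Answer: yes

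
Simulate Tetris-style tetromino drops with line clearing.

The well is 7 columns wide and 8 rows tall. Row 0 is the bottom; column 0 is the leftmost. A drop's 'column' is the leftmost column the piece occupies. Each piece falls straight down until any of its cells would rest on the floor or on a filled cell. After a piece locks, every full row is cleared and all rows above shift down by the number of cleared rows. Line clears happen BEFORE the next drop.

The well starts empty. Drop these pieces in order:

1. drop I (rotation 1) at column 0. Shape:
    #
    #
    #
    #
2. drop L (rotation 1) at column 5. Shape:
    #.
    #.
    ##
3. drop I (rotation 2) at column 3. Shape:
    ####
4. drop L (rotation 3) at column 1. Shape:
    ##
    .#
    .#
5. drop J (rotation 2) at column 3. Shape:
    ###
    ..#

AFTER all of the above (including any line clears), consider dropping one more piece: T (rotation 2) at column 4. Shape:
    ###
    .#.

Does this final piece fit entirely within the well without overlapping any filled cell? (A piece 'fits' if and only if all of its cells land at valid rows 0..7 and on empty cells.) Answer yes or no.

Drop 1: I rot1 at col 0 lands with bottom-row=0; cleared 0 line(s) (total 0); column heights now [4 0 0 0 0 0 0], max=4
Drop 2: L rot1 at col 5 lands with bottom-row=0; cleared 0 line(s) (total 0); column heights now [4 0 0 0 0 3 1], max=4
Drop 3: I rot2 at col 3 lands with bottom-row=3; cleared 0 line(s) (total 0); column heights now [4 0 0 4 4 4 4], max=4
Drop 4: L rot3 at col 1 lands with bottom-row=0; cleared 0 line(s) (total 0); column heights now [4 3 3 4 4 4 4], max=4
Drop 5: J rot2 at col 3 lands with bottom-row=4; cleared 0 line(s) (total 0); column heights now [4 3 3 6 6 6 4], max=6
Test piece T rot2 at col 4 (width 3): heights before test = [4 3 3 6 6 6 4]; fits = True

Answer: yes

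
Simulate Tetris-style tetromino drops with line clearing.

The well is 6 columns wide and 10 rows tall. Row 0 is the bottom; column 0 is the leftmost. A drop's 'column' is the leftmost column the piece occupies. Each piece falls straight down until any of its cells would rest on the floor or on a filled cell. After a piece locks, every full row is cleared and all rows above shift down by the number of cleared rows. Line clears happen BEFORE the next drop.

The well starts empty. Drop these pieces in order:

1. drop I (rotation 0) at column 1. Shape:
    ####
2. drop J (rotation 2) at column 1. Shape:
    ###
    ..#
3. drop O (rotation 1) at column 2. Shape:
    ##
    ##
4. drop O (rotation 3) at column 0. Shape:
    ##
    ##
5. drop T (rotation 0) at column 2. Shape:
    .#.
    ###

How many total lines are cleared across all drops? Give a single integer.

Answer: 0

Derivation:
Drop 1: I rot0 at col 1 lands with bottom-row=0; cleared 0 line(s) (total 0); column heights now [0 1 1 1 1 0], max=1
Drop 2: J rot2 at col 1 lands with bottom-row=1; cleared 0 line(s) (total 0); column heights now [0 3 3 3 1 0], max=3
Drop 3: O rot1 at col 2 lands with bottom-row=3; cleared 0 line(s) (total 0); column heights now [0 3 5 5 1 0], max=5
Drop 4: O rot3 at col 0 lands with bottom-row=3; cleared 0 line(s) (total 0); column heights now [5 5 5 5 1 0], max=5
Drop 5: T rot0 at col 2 lands with bottom-row=5; cleared 0 line(s) (total 0); column heights now [5 5 6 7 6 0], max=7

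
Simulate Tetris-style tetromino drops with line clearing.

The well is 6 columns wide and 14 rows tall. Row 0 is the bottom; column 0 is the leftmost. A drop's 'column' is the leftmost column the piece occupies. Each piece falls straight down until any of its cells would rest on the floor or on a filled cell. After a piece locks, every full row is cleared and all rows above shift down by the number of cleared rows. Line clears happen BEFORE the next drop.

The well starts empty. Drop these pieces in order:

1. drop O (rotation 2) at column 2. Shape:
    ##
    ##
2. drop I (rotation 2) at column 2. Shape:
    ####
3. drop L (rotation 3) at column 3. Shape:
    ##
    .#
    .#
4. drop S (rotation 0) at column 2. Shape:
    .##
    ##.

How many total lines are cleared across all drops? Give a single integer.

Answer: 0

Derivation:
Drop 1: O rot2 at col 2 lands with bottom-row=0; cleared 0 line(s) (total 0); column heights now [0 0 2 2 0 0], max=2
Drop 2: I rot2 at col 2 lands with bottom-row=2; cleared 0 line(s) (total 0); column heights now [0 0 3 3 3 3], max=3
Drop 3: L rot3 at col 3 lands with bottom-row=3; cleared 0 line(s) (total 0); column heights now [0 0 3 6 6 3], max=6
Drop 4: S rot0 at col 2 lands with bottom-row=6; cleared 0 line(s) (total 0); column heights now [0 0 7 8 8 3], max=8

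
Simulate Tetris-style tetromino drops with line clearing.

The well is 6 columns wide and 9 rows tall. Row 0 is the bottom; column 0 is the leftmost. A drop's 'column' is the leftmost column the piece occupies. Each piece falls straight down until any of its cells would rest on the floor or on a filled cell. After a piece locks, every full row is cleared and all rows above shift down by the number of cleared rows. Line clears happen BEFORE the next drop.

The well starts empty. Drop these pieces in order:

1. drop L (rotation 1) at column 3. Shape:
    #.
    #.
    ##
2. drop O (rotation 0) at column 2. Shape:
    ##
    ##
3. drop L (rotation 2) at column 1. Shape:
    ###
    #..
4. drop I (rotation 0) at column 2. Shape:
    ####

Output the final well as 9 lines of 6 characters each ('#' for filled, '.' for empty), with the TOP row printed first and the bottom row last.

Drop 1: L rot1 at col 3 lands with bottom-row=0; cleared 0 line(s) (total 0); column heights now [0 0 0 3 1 0], max=3
Drop 2: O rot0 at col 2 lands with bottom-row=3; cleared 0 line(s) (total 0); column heights now [0 0 5 5 1 0], max=5
Drop 3: L rot2 at col 1 lands with bottom-row=4; cleared 0 line(s) (total 0); column heights now [0 6 6 6 1 0], max=6
Drop 4: I rot0 at col 2 lands with bottom-row=6; cleared 0 line(s) (total 0); column heights now [0 6 7 7 7 7], max=7

Answer: ......
......
..####
.###..
.###..
..##..
...#..
...#..
...##.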